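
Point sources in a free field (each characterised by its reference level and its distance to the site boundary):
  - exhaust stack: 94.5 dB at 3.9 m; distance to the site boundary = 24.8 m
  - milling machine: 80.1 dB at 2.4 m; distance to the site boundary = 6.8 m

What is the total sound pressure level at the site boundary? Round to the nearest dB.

Propagate each source to the receiver with L = L_ref − 20·log₁₀(r/r_ref), then add intensities.
exhaust stack: 94.5 − 20·log₁₀(24.8/3.9) = 94.5 − 16.07 = 78.43 dB.
milling machine: 80.1 − 20·log₁₀(6.8/2.4) = 80.1 − 9.05 = 71.05 dB.
Σ 10^(L/10) = 8.245e+07 → L_total = 10·log₁₀(8.245e+07) = 79.16 dB.

79 dB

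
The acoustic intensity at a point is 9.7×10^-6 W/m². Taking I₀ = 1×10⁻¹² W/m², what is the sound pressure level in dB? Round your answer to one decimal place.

Dividing by I₀ shifts the exponent by 12: I/I₀ = 9.7×10^6.
L = 10·(0.9868 + 6) = 69.87 dB.

69.9 dB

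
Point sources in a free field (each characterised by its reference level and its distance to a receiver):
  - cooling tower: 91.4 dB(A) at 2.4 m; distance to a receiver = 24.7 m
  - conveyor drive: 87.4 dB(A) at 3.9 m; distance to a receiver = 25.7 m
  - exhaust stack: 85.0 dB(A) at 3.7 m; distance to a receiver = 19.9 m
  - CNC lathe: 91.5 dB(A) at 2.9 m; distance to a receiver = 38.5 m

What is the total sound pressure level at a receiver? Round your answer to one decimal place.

Apply inverse-square spreading to bring every level to the receiver, then sum 10^(L/10).
cooling tower: 91.4 − 20·log₁₀(24.7/2.4) = 91.4 − 20.25 = 71.15 dB(A).
conveyor drive: 87.4 − 20·log₁₀(25.7/3.9) = 87.4 − 16.38 = 71.02 dB(A).
exhaust stack: 85.0 − 20·log₁₀(19.9/3.7) = 85.0 − 14.61 = 70.39 dB(A).
CNC lathe: 91.5 − 20·log₁₀(38.5/2.9) = 91.5 − 22.46 = 69.04 dB(A).
Σ 10^(L/10) = 4.463e+07 → L_total = 10·log₁₀(4.463e+07) = 76.50 dB(A).

76.5 dB(A)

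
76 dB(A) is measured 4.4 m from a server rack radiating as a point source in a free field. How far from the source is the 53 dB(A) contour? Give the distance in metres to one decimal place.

62.2 m

Point-source spreading drops the level by 20·log₁₀(r₂/r₁); inverting, r₂/r₁ = 10^(ΔL/20).
r₂ = 4.4·10^((76−53)/20) = 4.4·10^(23.0/20) = 62.15 m.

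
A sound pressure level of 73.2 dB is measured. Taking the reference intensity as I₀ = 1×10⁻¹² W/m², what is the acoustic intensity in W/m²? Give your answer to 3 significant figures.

2.09e-05 W/m²

I/I₀ = 10^(73.2/10) = 2.089e+07, so I = 2.089e+07 × 10⁻¹² W/m².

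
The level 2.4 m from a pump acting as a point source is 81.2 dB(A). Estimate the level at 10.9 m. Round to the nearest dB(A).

68 dB(A)

Spherical spreading from a point source gives a 20·log₁₀(r₂/r₁) drop.
L₂ = 81.2 − 20·log₁₀(10.9/2.4) = 81.2 − 13.144 = 68.06 dB(A).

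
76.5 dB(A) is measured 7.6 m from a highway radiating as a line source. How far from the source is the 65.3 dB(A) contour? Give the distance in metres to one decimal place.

100.2 m

The 11.2 dB drop corresponds to a distance ratio of 10^(11.2/10) for a line source.
r₂ = 7.6·10^((76.5−65.3)/10) = 7.6·10^(11.2/10) = 100.19 m.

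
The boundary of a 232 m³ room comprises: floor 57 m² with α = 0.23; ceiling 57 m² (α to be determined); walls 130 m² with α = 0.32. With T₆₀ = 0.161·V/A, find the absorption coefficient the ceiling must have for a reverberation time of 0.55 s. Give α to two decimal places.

0.23

A = 0.161·V/T₆₀ = 0.161·232/0.55 = 67.91 m² sabins.
Absorption from the other surfaces = 57·0.23 + 130·0.32 = 54.71 m², so the ceiling must supply 13.20 m² over 57 m².
α = 13.20/57 = 0.232.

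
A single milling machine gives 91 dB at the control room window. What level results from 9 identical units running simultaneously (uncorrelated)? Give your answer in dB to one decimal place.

L_total = L₁ + 10·log₁₀ N for N identical incoherent sources.
L_total = 91 + 10·log₁₀(9) = 91 + 9.542 = 100.54 dB.

100.5 dB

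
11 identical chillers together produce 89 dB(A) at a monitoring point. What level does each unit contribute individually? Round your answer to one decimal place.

78.6 dB(A)

For N identical incoherent sources L_total = L₁ + 10·log₁₀ N, so L₁ = 89 − 10·log₁₀(11) = 89 − 10.414.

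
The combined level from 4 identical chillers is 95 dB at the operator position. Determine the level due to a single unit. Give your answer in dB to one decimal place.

89.0 dB

For N identical incoherent sources L_total = L₁ + 10·log₁₀ N, so L₁ = 95 − 10·log₁₀(4) = 95 − 6.021.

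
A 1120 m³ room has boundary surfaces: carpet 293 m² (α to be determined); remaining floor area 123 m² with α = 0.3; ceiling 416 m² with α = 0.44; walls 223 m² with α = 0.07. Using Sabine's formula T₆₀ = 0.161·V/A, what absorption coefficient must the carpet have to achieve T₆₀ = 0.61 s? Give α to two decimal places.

From T₆₀ = 0.161·V/A, the target T₆₀ = 0.61 s needs A = 0.161·1120/0.61 = 295.61 m².
Absorption from the other surfaces = 123·0.3 + 416·0.44 + 223·0.07 = 235.55 m², so the carpet must supply 60.06 m² over 293 m².
α = 60.06/293 = 0.205.

0.20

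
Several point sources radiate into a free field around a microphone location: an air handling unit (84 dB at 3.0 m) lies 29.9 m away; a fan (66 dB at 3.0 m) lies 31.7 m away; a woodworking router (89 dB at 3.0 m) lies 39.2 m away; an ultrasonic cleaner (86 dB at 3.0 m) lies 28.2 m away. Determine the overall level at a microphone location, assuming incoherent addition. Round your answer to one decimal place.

Apply inverse-square spreading to bring every level to the receiver, then sum 10^(L/10).
air handling unit: 84 − 20·log₁₀(29.9/3.0) = 84 − 19.97 = 64.03 dB.
fan: 66 − 20·log₁₀(31.7/3.0) = 66 − 20.48 = 45.52 dB.
woodworking router: 89 − 20·log₁₀(39.2/3.0) = 89 − 22.32 = 66.68 dB.
ultrasonic cleaner: 86 − 20·log₁₀(28.2/3.0) = 86 − 19.46 = 66.54 dB.
Σ 10^(L/10) = 1.172e+07 → L_total = 10·log₁₀(1.172e+07) = 70.69 dB.

70.7 dB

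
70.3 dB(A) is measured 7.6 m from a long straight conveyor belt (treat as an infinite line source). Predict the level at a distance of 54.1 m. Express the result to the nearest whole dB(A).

62 dB(A)

For a line source, L₂ = L₁ − 10·log₁₀(r₂/r₁).
L₂ = 70.3 − 10·log₁₀(54.1/7.6) = 70.3 − 8.524 = 61.78 dB(A).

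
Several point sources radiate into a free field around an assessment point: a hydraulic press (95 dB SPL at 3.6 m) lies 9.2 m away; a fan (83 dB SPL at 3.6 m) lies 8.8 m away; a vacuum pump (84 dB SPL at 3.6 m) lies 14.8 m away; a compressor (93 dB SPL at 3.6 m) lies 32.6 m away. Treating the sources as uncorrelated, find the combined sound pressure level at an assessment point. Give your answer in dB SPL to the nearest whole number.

87 dB SPL

Propagate each source to the receiver with L = L_ref − 20·log₁₀(r/r_ref), then add intensities.
hydraulic press: 95 − 20·log₁₀(9.2/3.6) = 95 − 8.15 = 86.85 dB SPL.
fan: 83 − 20·log₁₀(8.8/3.6) = 83 − 7.76 = 75.24 dB SPL.
vacuum pump: 84 − 20·log₁₀(14.8/3.6) = 84 − 12.28 = 71.72 dB SPL.
compressor: 93 − 20·log₁₀(32.6/3.6) = 93 − 19.14 = 73.86 dB SPL.
Σ 10^(L/10) = 5.568e+08 → L_total = 10·log₁₀(5.568e+08) = 87.46 dB SPL.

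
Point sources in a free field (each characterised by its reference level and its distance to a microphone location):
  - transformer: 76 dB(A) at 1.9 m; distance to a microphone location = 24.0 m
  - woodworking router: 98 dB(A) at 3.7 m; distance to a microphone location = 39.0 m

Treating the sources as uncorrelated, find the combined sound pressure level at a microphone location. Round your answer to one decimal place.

First find each source's level at the receiver (point-source: −20·log₁₀(r/r_ref)), then combine on an intensity basis.
transformer: 76 − 20·log₁₀(24.0/1.9) = 76 − 22.03 = 53.97 dB(A).
woodworking router: 98 − 20·log₁₀(39.0/3.7) = 98 − 20.46 = 77.54 dB(A).
Σ 10^(L/10) = 5.704e+07 → L_total = 10·log₁₀(5.704e+07) = 77.56 dB(A).

77.6 dB(A)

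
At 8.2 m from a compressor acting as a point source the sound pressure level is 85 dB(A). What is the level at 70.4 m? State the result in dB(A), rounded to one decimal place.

66.3 dB(A)

For a point source, L₂ = L₁ − 20·log₁₀(r₂/r₁).
L₂ = 85 − 20·log₁₀(70.4/8.2) = 85 − 18.675 = 66.32 dB(A).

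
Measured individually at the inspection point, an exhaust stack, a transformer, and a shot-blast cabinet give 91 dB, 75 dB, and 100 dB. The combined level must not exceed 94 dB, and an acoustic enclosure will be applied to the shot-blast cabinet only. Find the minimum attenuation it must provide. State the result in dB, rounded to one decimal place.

9.1 dB

The untreated sources together contribute 10^(91/10) + 10^(75/10) = 1.291e+09, i.e. 91.11 dB.
The limit corresponds to 10^(94/10) = 2.512e+09; subtracting the fixed part leaves 1.221e+09 for the shot-blast cabinet, i.e. 90.87 dB.
Required insertion loss = 100 − 90.87 = 9.13 dB.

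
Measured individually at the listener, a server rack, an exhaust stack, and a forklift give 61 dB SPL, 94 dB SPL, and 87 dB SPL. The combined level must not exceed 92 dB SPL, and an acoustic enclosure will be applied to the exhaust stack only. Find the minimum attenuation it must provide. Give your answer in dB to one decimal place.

3.7 dB

The untreated sources together contribute 10^(61/10) + 10^(87/10) = 5.024e+08, i.e. 87.01 dB SPL.
The limit corresponds to 10^(92/10) = 1.585e+09; subtracting the fixed part leaves 1.082e+09 for the exhaust stack, i.e. 90.34 dB SPL.
So the exhaust stack must be reduced from 94 to 90.34 dB SPL: IL = 3.66 dB.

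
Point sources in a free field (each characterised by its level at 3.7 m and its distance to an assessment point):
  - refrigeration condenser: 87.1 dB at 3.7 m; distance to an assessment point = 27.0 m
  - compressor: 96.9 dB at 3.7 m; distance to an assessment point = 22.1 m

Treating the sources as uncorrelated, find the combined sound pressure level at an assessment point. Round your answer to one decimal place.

First find each source's level at the receiver (point-source: −20·log₁₀(r/r_ref)), then combine on an intensity basis.
refrigeration condenser: 87.1 − 20·log₁₀(27.0/3.7) = 87.1 − 17.26 = 69.84 dB.
compressor: 96.9 − 20·log₁₀(22.1/3.7) = 96.9 − 15.52 = 81.38 dB.
Σ 10^(L/10) = 1.469e+08 → L_total = 10·log₁₀(1.469e+08) = 81.67 dB.

81.7 dB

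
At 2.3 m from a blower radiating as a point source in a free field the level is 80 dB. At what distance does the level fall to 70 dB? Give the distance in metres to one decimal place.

7.3 m

Point-source spreading drops the level by 20·log₁₀(r₂/r₁); inverting, r₂/r₁ = 10^(ΔL/20).
r₂ = 2.3·10^((80−70)/20) = 2.3·10^(10.0/20) = 7.27 m.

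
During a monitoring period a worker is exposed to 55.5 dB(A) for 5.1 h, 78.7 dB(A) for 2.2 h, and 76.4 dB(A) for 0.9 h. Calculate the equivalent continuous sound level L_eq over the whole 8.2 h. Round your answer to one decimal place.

74.0 dB(A)

L_eq = 10·log₁₀[(1/T)·Σ tᵢ·10^(Lᵢ/10)] with T = 8.2 h.
Σ tᵢ·10^(Lᵢ/10) = 5.1·10^(55.5/10) + 2.2·10^(78.7/10) + 0.9·10^(76.4/10) = 2.042e+08.
L_eq = 10·log₁₀(2.042e+08/8.2) = 73.96 dB(A).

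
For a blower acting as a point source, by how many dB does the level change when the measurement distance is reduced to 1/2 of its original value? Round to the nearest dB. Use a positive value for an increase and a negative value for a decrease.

+6 dB

A point source loses 6 dB per doubling of distance; generally ΔL = −20·log₁₀(r₂/r₁).
ΔL = −20·log₁₀(0.5) = +6.02 dB.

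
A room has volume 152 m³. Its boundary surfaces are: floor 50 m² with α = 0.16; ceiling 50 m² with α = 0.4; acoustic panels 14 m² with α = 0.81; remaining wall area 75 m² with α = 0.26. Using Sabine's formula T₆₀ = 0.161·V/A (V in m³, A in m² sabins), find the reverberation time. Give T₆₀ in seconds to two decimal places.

A = Σ Sᵢαᵢ = 50·0.16 + 50·0.4 + 14·0.81 + 75·0.26 = 58.84 m².
T₆₀ = 0.161·V/A = 0.161·152/58.84 = 0.416 s.

0.42 s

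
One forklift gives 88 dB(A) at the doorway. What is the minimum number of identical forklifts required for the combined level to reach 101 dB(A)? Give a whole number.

20

The shortfall is 101 − 88 = 13.0 dB, and N units add 10·log₁₀ N, so need 10·log₁₀ N ≥ 13.0.
N ≥ 10^(13.0/10) = 19.953, so N = 20.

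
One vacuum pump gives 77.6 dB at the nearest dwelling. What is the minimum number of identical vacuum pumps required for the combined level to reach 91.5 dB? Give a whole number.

Need L₁ + 10·log₁₀ N ≥ 91.5, i.e. log₁₀ N ≥ 1.39.
N ≥ 10^(13.9/10) = 24.547, so N = 25.

25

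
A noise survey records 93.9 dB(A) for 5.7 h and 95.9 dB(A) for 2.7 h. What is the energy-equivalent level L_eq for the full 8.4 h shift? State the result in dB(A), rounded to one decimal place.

94.6 dB(A)

Weight each interval's intensity by its duration and average over T = 8.4 h:
Σ tᵢ·10^(Lᵢ/10) = 5.7·10^(93.9/10) + 2.7·10^(95.9/10) = 2.450e+10.
L_eq = 10·log₁₀(2.450e+10/8.4) = 94.65 dB(A).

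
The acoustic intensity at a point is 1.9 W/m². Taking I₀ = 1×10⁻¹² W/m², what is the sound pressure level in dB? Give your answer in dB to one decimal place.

122.8 dB

I/I₀ = 1.9/10⁻¹² = 1.9×10^12, and L = 10·log₁₀(I/I₀).
L = 10·(0.2788 + 12) = 122.79 dB.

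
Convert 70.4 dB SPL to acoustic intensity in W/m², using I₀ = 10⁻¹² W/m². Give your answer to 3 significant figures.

1.10e-05 W/m²

I = I₀·10^(L/10) = 10⁻¹² × 10^(70.4/10) = 10^(-4.960).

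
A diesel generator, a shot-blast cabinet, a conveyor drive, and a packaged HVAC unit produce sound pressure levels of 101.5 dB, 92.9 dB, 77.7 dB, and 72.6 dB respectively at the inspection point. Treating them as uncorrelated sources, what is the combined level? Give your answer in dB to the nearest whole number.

102 dB

For uncorrelated sources the intensities add, so convert each level to linear form, sum, and take 10·log₁₀ of the total.
Σ 10^(L/10) = 10^(101.5/10) + 10^(92.9/10) + 10^(77.7/10) + 10^(72.6/10) = 1.615e+10.
L_total = 10·log₁₀(1.615e+10) = 102.08 dB.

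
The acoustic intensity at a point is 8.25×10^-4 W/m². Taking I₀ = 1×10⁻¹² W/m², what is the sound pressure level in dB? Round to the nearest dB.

89 dB

L = 10·log₁₀(I/I₀) = 10·log₁₀(8.25×10^-4/10⁻¹²) = 10·log₁₀(8.25×10^8).
L = 10·(0.9165 + 8) = 89.16 dB.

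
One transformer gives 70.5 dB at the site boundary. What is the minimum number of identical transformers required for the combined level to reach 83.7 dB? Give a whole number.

Need L₁ + 10·log₁₀ N ≥ 83.7, i.e. log₁₀ N ≥ 1.32.
N ≥ 10^(13.2/10) = 20.893, so N = 21.

21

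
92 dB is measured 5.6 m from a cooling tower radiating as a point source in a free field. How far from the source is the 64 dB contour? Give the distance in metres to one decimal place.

140.7 m

For a point source L₁ − L₂ = 20·log₁₀(r₂/r₁), so r₂ = r₁·10^((L₁−L₂)/20).
r₂ = 5.6·10^((92−64)/20) = 5.6·10^(28.0/20) = 140.67 m.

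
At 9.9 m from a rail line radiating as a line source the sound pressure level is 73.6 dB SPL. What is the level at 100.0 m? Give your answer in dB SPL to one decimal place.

Line-source attenuation: ΔL = 10·log₁₀(r₂/r₁) = 10·log₁₀(100.0/9.9) = 10.044 dB.
L₂ = 73.6 − 10·log₁₀(100.0/9.9) = 73.6 − 10.044 = 63.56 dB SPL.

63.6 dB SPL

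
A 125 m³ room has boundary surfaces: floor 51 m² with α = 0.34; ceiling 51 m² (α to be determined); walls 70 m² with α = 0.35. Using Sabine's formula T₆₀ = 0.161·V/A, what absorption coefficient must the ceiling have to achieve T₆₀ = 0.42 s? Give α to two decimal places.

0.12

From T₆₀ = 0.161·V/A, the target T₆₀ = 0.42 s needs A = 0.161·125/0.42 = 47.92 m².
Absorption from the other surfaces = 51·0.34 + 70·0.35 = 41.84 m², so the ceiling must supply 6.08 m² over 51 m².
α = 6.08/51 = 0.119.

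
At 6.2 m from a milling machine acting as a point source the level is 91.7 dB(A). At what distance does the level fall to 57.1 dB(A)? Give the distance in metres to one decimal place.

333.0 m

The 34.6 dB drop corresponds to a distance ratio of 10^(34.6/20) for a point source.
r₂ = 6.2·10^((91.7−57.1)/20) = 6.2·10^(34.6/20) = 332.96 m.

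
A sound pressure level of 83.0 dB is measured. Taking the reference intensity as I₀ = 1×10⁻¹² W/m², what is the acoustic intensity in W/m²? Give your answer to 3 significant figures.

0.000200 W/m²

I = I₀·10^(L/10) = 10⁻¹² × 10^(83.0/10) = 10^(-3.700).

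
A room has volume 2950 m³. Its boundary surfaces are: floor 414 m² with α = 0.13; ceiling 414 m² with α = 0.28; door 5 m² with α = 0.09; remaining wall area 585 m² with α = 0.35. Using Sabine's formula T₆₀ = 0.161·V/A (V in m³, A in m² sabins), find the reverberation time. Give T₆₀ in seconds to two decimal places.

Summing Sᵢαᵢ: 414·0.13 + 414·0.28 + 5·0.09 + 585·0.35 = 374.94 m².
T₆₀ = 0.161·V/A = 0.161·2950/374.94 = 1.267 s.

1.27 s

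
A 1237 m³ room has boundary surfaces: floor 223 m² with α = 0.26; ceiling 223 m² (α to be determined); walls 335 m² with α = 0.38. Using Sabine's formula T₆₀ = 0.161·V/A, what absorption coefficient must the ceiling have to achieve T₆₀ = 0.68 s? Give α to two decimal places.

0.48

A = 0.161·V/T₆₀ = 0.161·1237/0.68 = 292.88 m² sabins.
Absorption from the other surfaces = 223·0.26 + 335·0.38 = 185.28 m², so the ceiling must supply 107.60 m² over 223 m².
α = 107.60/223 = 0.483.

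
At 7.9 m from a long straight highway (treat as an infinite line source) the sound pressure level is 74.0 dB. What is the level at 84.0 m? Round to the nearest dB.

64 dB

Line-source attenuation: ΔL = 10·log₁₀(r₂/r₁) = 10·log₁₀(84.0/7.9) = 10.267 dB.
L₂ = 74.0 − 10·log₁₀(84.0/7.9) = 74.0 − 10.267 = 63.73 dB.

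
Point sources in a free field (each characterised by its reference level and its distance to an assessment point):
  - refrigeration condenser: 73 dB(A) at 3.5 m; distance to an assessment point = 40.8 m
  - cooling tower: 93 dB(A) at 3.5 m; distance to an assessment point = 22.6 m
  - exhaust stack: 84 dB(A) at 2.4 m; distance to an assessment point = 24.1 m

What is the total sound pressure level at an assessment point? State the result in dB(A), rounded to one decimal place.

First find each source's level at the receiver (point-source: −20·log₁₀(r/r_ref)), then combine on an intensity basis.
refrigeration condenser: 73 − 20·log₁₀(40.8/3.5) = 73 − 21.33 = 51.67 dB(A).
cooling tower: 93 − 20·log₁₀(22.6/3.5) = 93 − 16.20 = 76.80 dB(A).
exhaust stack: 84 − 20·log₁₀(24.1/2.4) = 84 − 20.04 = 63.96 dB(A).
Σ 10^(L/10) = 5.049e+07 → L_total = 10·log₁₀(5.049e+07) = 77.03 dB(A).

77.0 dB(A)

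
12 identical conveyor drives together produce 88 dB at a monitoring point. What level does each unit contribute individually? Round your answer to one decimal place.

77.2 dB

For N identical incoherent sources L_total = L₁ + 10·log₁₀ N, so L₁ = 88 − 10·log₁₀(12) = 88 − 10.792.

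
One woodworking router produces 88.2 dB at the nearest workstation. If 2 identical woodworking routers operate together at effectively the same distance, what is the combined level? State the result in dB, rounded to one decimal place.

91.2 dB

L_total = L₁ + 10·log₁₀ N for N identical incoherent sources.
L_total = 88.2 + 10·log₁₀(2) = 88.2 + 3.010 = 91.21 dB.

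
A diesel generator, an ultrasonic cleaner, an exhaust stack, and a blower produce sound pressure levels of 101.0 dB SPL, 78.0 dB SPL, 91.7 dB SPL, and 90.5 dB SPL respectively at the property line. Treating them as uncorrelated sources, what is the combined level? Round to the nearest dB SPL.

Incoherent sources combine by intensity addition: L_total = 10·log₁₀(Σ 10^(L_i/10)).
Σ 10^(L/10) = 10^(101.0/10) + 10^(78.0/10) + 10^(91.7/10) + 10^(90.5/10) = 1.525e+10.
L_total = 10·log₁₀(1.525e+10) = 101.83 dB SPL.

102 dB SPL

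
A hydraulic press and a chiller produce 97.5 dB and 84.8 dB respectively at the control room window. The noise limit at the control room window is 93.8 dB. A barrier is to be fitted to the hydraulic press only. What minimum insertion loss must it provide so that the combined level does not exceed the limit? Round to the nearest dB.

4 dB

The untreated sources together contribute 10^(84.8/10) = 3.020e+08, i.e. 84.80 dB.
To meet 93.8 dB overall, the treated hydraulic press may contribute at most 10^(93.8/10) − 3.020e+08 = 2.097e+09, i.e. 93.22 dB.
Required insertion loss = 97.5 − 93.22 = 4.28 dB.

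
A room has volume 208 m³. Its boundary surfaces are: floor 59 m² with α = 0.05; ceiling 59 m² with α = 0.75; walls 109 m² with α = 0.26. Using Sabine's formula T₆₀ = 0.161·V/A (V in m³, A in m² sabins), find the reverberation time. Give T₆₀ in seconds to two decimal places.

A = Σ Sᵢαᵢ = 59·0.05 + 59·0.75 + 109·0.26 = 75.54 m².
T₆₀ = 0.161·V/A = 0.161·208/75.54 = 0.443 s.

0.44 s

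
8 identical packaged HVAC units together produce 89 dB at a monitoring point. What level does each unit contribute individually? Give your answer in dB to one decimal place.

Dividing the total intensity by 8 lowers the level by 10·log₁₀ 8 = 9.031 dB: L₁ = 89 − 9.031.

80.0 dB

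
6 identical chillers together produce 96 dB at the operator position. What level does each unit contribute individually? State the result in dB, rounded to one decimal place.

88.2 dB

Dividing the total intensity by 6 lowers the level by 10·log₁₀ 6 = 7.782 dB: L₁ = 96 − 7.782.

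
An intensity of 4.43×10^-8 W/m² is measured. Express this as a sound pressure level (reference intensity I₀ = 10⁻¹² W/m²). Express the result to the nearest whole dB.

L = 10·log₁₀(I/I₀) = 10·log₁₀(4.43×10^-8/10⁻¹²) = 10·log₁₀(4.43×10^4).
L = 10·(0.6464 + 4) = 46.46 dB.

46 dB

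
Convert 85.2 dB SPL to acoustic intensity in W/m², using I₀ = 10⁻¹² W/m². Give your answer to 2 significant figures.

I = I₀·10^(L/10) = 10⁻¹² × 10^(85.2/10) = 10^(-3.480).

0.00033 W/m²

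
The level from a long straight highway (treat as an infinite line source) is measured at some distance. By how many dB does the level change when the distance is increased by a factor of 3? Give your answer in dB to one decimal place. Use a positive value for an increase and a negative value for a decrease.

Line-source spreading: ΔL = −10·log₁₀(r₂/r₁).
ΔL = −10·log₁₀(3) = -4.77 dB.

-4.8 dB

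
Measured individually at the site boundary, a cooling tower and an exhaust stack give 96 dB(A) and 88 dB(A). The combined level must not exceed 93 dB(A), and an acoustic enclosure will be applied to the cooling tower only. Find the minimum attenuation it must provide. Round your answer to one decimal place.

4.7 dB

Everything except the cooling tower sums to 10^(88/10) = 6.310e+08 in linear terms, 88.00 dB(A).
To meet 93 dB(A) overall, the treated cooling tower may contribute at most 10^(93/10) − 6.310e+08 = 1.364e+09, i.e. 91.35 dB(A).
Required insertion loss = 96 − 91.35 = 4.65 dB.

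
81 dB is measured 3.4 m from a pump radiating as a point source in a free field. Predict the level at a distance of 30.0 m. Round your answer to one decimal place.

Spherical spreading from a point source gives a 20·log₁₀(r₂/r₁) drop.
L₂ = 81 − 20·log₁₀(30.0/3.4) = 81 − 18.913 = 62.09 dB.

62.1 dB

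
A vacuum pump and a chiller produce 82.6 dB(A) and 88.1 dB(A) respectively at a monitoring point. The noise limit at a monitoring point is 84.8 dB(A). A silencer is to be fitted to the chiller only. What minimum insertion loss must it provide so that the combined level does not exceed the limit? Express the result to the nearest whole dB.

The untreated sources together contribute 10^(82.6/10) = 1.820e+08, i.e. 82.60 dB(A).
To meet 84.8 dB(A) overall, the treated chiller may contribute at most 10^(84.8/10) − 1.820e+08 = 1.200e+08, i.e. 80.79 dB(A).
Required insertion loss = 88.1 − 80.79 = 7.31 dB.

7 dB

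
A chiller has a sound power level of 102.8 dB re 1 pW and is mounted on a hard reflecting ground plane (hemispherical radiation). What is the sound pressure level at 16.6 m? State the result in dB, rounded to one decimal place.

70.4 dB

Free-field hemispherical radiation: L_p = L_w − 10·log₁₀(2π·r²), r = 16.6 m.
2π·r² = 1731 m², 10·log₁₀ of that is 32.384 dB.
L_p = 102.8 − 32.384 = 70.42 dB.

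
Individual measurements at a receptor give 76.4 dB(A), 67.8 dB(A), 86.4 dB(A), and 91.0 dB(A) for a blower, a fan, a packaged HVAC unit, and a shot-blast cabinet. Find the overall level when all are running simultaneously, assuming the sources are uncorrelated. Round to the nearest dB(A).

Incoherent sources combine by intensity addition: L_total = 10·log₁₀(Σ 10^(L_i/10)).
Σ 10^(L/10) = 10^(76.4/10) + 10^(67.8/10) + 10^(86.4/10) + 10^(91.0/10) = 1.745e+09.
L_total = 10·log₁₀(1.745e+09) = 92.42 dB(A).

92 dB(A)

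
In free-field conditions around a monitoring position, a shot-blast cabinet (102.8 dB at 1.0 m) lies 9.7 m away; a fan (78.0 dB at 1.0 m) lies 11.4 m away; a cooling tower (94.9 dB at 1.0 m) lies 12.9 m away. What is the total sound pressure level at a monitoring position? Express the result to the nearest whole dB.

Apply inverse-square spreading to bring every level to the receiver, then sum 10^(L/10).
shot-blast cabinet: 102.8 − 20·log₁₀(9.7/1.0) = 102.8 − 19.74 = 83.06 dB.
fan: 78.0 − 20·log₁₀(11.4/1.0) = 78.0 − 21.14 = 56.86 dB.
cooling tower: 94.9 − 20·log₁₀(12.9/1.0) = 94.9 − 22.21 = 72.69 dB.
Σ 10^(L/10) = 2.216e+08 → L_total = 10·log₁₀(2.216e+08) = 83.46 dB.

83 dB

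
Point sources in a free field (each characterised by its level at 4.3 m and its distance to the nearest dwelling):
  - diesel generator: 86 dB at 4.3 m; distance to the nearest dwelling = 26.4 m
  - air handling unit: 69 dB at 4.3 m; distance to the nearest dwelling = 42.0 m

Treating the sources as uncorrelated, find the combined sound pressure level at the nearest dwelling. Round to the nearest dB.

First find each source's level at the receiver (point-source: −20·log₁₀(r/r_ref)), then combine on an intensity basis.
diesel generator: 86 − 20·log₁₀(26.4/4.3) = 86 − 15.76 = 70.24 dB.
air handling unit: 69 − 20·log₁₀(42.0/4.3) = 69 − 19.80 = 49.20 dB.
Σ 10^(L/10) = 1.064e+07 → L_total = 10·log₁₀(1.064e+07) = 70.27 dB.

70 dB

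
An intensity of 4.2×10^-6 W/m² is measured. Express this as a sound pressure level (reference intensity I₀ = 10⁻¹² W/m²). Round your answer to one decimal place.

66.2 dB

Dividing by I₀ shifts the exponent by 12: I/I₀ = 4.2×10^6.
L = 10·(0.6232 + 6) = 66.23 dB.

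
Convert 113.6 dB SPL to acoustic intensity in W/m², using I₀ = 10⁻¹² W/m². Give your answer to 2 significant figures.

I = I₀·10^(L/10) = 10⁻¹² × 10^(113.6/10) = 10^(-0.640).

0.23 W/m²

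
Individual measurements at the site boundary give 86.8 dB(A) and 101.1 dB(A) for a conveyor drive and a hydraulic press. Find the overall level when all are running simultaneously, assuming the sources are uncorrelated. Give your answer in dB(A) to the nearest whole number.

For uncorrelated sources the intensities add, so convert each level to linear form, sum, and take 10·log₁₀ of the total.
Σ 10^(L/10) = 10^(86.8/10) + 10^(101.1/10) = 1.336e+10.
L_total = 10·log₁₀(1.336e+10) = 101.26 dB(A).

101 dB(A)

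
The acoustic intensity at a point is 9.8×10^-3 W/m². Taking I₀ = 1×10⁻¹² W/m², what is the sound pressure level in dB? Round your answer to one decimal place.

I/I₀ = 9.8×10^-3/10⁻¹² = 9.8×10^9, and L = 10·log₁₀(I/I₀).
L = 10·(0.9912 + 9) = 99.91 dB.

99.9 dB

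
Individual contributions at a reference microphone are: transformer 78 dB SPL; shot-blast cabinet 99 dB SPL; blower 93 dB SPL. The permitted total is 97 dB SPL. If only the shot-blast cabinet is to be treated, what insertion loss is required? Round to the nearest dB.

The untreated sources together contribute 10^(78/10) + 10^(93/10) = 2.058e+09, i.e. 93.14 dB SPL.
To meet 97 dB SPL overall, the treated shot-blast cabinet may contribute at most 10^(97/10) − 2.058e+09 = 2.954e+09, i.e. 94.70 dB SPL.
Required insertion loss = 99 − 94.70 = 4.30 dB.

4 dB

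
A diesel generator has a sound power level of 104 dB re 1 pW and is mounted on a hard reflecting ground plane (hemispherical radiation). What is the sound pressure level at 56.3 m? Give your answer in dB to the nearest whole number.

61 dB

The power spreads over a hemisphere of area 2π·r², so L_p = L_w − 10·log₁₀(2π·r²).
2π·r² = 1.992e+04 m², 10·log₁₀ of that is 42.992 dB.
L_p = 104 − 42.992 = 61.01 dB.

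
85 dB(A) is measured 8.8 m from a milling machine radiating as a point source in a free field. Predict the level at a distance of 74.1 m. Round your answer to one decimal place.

66.5 dB(A)

For a point source, L₂ = L₁ − 20·log₁₀(r₂/r₁).
L₂ = 85 − 20·log₁₀(74.1/8.8) = 85 − 18.507 = 66.49 dB(A).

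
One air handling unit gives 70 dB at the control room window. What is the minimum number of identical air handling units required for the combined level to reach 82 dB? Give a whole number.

16

Need L₁ + 10·log₁₀ N ≥ 82, i.e. log₁₀ N ≥ 1.20.
N ≥ 10^(12.0/10) = 15.849, so N = 16.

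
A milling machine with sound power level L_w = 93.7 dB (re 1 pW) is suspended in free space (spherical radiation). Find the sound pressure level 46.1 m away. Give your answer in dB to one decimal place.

49.4 dB

The power spreads over a sphere of area 4π·r², so L_p = L_w − 10·log₁₀(4π·r²).
4π·r² = 2.671e+04 m², 10·log₁₀ of that is 44.266 dB.
L_p = 93.7 − 44.266 = 49.43 dB.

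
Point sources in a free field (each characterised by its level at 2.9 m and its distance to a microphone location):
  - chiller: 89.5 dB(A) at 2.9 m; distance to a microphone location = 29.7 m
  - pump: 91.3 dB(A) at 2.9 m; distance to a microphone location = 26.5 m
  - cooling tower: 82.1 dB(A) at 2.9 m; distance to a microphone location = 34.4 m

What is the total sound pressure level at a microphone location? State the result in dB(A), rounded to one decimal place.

Apply inverse-square spreading to bring every level to the receiver, then sum 10^(L/10).
chiller: 89.5 − 20·log₁₀(29.7/2.9) = 89.5 − 20.21 = 69.29 dB(A).
pump: 91.3 − 20·log₁₀(26.5/2.9) = 91.3 − 19.22 = 72.08 dB(A).
cooling tower: 82.1 − 20·log₁₀(34.4/2.9) = 82.1 − 21.48 = 60.62 dB(A).
Σ 10^(L/10) = 2.580e+07 → L_total = 10·log₁₀(2.580e+07) = 74.12 dB(A).

74.1 dB(A)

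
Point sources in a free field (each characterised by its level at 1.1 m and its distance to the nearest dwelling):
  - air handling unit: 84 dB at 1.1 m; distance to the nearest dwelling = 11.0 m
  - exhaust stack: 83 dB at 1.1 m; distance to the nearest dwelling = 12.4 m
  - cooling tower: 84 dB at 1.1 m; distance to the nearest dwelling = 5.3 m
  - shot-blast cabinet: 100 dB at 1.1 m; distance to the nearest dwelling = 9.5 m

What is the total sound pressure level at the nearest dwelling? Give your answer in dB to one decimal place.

81.7 dB

Propagate each source to the receiver with L = L_ref − 20·log₁₀(r/r_ref), then add intensities.
air handling unit: 84 − 20·log₁₀(11.0/1.1) = 84 − 20.00 = 64.00 dB.
exhaust stack: 83 − 20·log₁₀(12.4/1.1) = 83 − 21.04 = 61.96 dB.
cooling tower: 84 − 20·log₁₀(5.3/1.1) = 84 − 13.66 = 70.34 dB.
shot-blast cabinet: 100 − 20·log₁₀(9.5/1.1) = 100 − 18.73 = 81.27 dB.
Σ 10^(L/10) = 1.490e+08 → L_total = 10·log₁₀(1.490e+08) = 81.73 dB.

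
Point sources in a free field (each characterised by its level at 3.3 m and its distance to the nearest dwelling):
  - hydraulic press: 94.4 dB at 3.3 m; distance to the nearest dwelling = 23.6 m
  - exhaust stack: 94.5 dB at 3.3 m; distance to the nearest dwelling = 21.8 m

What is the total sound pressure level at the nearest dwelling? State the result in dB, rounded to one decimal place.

Apply inverse-square spreading to bring every level to the receiver, then sum 10^(L/10).
hydraulic press: 94.4 − 20·log₁₀(23.6/3.3) = 94.4 − 17.09 = 77.31 dB.
exhaust stack: 94.5 − 20·log₁₀(21.8/3.3) = 94.5 − 16.40 = 78.10 dB.
Σ 10^(L/10) = 1.184e+08 → L_total = 10·log₁₀(1.184e+08) = 80.73 dB.

80.7 dB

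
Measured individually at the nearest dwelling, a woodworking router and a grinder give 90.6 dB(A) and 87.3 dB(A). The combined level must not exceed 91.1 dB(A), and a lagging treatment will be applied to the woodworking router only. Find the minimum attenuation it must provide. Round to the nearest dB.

The untreated sources together contribute 10^(87.3/10) = 5.370e+08, i.e. 87.30 dB(A).
The limit corresponds to 10^(91.1/10) = 1.288e+09; subtracting the fixed part leaves 7.512e+08 for the woodworking router, i.e. 88.76 dB(A).
Required insertion loss = 90.6 − 88.76 = 1.84 dB.

2 dB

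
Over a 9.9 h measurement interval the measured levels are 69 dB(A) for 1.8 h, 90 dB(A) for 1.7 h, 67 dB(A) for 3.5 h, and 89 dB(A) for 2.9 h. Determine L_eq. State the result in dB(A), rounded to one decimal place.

L_eq = 10·log₁₀[(1/T)·Σ tᵢ·10^(Lᵢ/10)] with T = 9.9 h.
Σ tᵢ·10^(Lᵢ/10) = 1.8·10^(69/10) + 1.7·10^(90/10) + 3.5·10^(67/10) + 2.9·10^(89/10) = 4.035e+09.
L_eq = 10·log₁₀(4.035e+09/9.9) = 86.10 dB(A).

86.1 dB(A)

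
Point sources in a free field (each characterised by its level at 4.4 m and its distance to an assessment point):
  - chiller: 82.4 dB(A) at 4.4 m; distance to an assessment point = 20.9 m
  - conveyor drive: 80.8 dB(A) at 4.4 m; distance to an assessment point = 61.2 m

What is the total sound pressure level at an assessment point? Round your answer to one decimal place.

Apply inverse-square spreading to bring every level to the receiver, then sum 10^(L/10).
chiller: 82.4 − 20·log₁₀(20.9/4.4) = 82.4 − 13.53 = 68.87 dB(A).
conveyor drive: 80.8 − 20·log₁₀(61.2/4.4) = 80.8 − 22.87 = 57.93 dB(A).
Σ 10^(L/10) = 8.324e+06 → L_total = 10·log₁₀(8.324e+06) = 69.20 dB(A).

69.2 dB(A)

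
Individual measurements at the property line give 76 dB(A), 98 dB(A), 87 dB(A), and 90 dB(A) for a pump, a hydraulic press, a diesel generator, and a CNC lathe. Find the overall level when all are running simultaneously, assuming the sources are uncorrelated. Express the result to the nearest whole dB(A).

Incoherent sources combine by intensity addition: L_total = 10·log₁₀(Σ 10^(L_i/10)).
Σ 10^(L/10) = 10^(76/10) + 10^(98/10) + 10^(87/10) + 10^(90/10) = 7.851e+09.
L_total = 10·log₁₀(7.851e+09) = 98.95 dB(A).

99 dB(A)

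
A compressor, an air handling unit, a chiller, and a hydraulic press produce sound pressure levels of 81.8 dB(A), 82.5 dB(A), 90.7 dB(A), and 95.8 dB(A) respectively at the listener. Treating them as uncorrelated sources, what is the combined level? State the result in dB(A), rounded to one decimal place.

97.2 dB(A)

Incoherent sources combine by intensity addition: L_total = 10·log₁₀(Σ 10^(L_i/10)).
Σ 10^(L/10) = 10^(81.8/10) + 10^(82.5/10) + 10^(90.7/10) + 10^(95.8/10) = 5.306e+09.
L_total = 10·log₁₀(5.306e+09) = 97.25 dB(A).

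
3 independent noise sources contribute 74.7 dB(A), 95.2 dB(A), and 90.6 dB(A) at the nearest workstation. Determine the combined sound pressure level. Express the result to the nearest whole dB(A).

Incoherent sources combine by intensity addition: L_total = 10·log₁₀(Σ 10^(L_i/10)).
Σ 10^(L/10) = 10^(74.7/10) + 10^(95.2/10) + 10^(90.6/10) = 4.489e+09.
L_total = 10·log₁₀(4.489e+09) = 96.52 dB(A).

97 dB(A)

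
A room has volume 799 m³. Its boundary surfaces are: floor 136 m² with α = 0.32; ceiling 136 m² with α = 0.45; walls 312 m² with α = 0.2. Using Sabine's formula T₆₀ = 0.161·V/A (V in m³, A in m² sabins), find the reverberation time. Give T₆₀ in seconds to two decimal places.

Summing Sᵢαᵢ: 136·0.32 + 136·0.45 + 312·0.2 = 167.12 m².
T₆₀ = 0.161·V/A = 0.161·799/167.12 = 0.770 s.

0.77 s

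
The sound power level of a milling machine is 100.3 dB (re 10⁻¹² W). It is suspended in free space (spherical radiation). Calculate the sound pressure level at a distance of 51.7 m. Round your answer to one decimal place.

55.0 dB

Free-field spherical radiation: L_p = L_w − 10·log₁₀(4π·r²), r = 51.7 m.
4π·r² = 3.359e+04 m², 10·log₁₀ of that is 45.262 dB.
L_p = 100.3 − 45.262 = 55.04 dB.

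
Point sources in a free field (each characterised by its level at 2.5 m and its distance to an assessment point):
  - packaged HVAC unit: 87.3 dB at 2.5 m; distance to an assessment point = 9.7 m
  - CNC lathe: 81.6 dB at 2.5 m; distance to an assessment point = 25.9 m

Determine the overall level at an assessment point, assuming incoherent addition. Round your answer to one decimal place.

75.7 dB

First find each source's level at the receiver (point-source: −20·log₁₀(r/r_ref)), then combine on an intensity basis.
packaged HVAC unit: 87.3 − 20·log₁₀(9.7/2.5) = 87.3 − 11.78 = 75.52 dB.
CNC lathe: 81.6 − 20·log₁₀(25.9/2.5) = 81.6 − 20.31 = 61.29 dB.
Σ 10^(L/10) = 3.702e+07 → L_total = 10·log₁₀(3.702e+07) = 75.68 dB.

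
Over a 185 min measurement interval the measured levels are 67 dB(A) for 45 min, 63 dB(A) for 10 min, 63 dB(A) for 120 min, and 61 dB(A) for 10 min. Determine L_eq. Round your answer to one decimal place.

The energy average is taken in the linear domain: L_eq = 10·log₁₀[(Σ tᵢ·10^(Lᵢ/10))/T], T = 185 min.
Σ tᵢ·10^(Lᵢ/10) = 45·10^(67/10) + 10·10^(63/10) + 120·10^(63/10) + 10·10^(61/10) = 4.975e+08.
L_eq = 10·log₁₀(4.975e+08/185) = 64.30 dB(A).

64.3 dB(A)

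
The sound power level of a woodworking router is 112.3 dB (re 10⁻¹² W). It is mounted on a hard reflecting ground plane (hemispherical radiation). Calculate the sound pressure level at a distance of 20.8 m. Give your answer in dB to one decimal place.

78.0 dB

L_p = L_w − 10·log₁₀(2π·r²) with r = 20.8 m.
2π·r² = 2718 m², 10·log₁₀ of that is 34.343 dB.
L_p = 112.3 − 34.343 = 77.96 dB.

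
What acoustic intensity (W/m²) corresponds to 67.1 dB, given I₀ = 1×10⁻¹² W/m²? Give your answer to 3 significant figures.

5.13e-06 W/m²

I = I₀·10^(L/10) = 10⁻¹² × 10^(67.1/10) = 10^(-5.290).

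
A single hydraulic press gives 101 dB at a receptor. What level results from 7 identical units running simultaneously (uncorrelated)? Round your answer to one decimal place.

109.5 dB

L_total = L₁ + 10·log₁₀ N for N identical incoherent sources.
L_total = 101 + 10·log₁₀(7) = 101 + 8.451 = 109.45 dB.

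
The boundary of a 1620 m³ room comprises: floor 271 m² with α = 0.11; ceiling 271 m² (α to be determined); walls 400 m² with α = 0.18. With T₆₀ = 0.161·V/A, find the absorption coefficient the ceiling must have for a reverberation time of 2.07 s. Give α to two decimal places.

A = 0.161·V/T₆₀ = 0.161·1620/2.07 = 126.00 m² sabins.
Absorption from the other surfaces = 271·0.11 + 400·0.18 = 101.81 m², so the ceiling must supply 24.19 m² over 271 m².
α = 24.19/271 = 0.089.

0.09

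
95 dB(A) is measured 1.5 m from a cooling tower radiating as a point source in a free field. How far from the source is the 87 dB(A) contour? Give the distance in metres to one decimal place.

For a point source L₁ − L₂ = 20·log₁₀(r₂/r₁), so r₂ = r₁·10^((L₁−L₂)/20).
r₂ = 1.5·10^((95−87)/20) = 1.5·10^(8.0/20) = 3.77 m.

3.8 m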